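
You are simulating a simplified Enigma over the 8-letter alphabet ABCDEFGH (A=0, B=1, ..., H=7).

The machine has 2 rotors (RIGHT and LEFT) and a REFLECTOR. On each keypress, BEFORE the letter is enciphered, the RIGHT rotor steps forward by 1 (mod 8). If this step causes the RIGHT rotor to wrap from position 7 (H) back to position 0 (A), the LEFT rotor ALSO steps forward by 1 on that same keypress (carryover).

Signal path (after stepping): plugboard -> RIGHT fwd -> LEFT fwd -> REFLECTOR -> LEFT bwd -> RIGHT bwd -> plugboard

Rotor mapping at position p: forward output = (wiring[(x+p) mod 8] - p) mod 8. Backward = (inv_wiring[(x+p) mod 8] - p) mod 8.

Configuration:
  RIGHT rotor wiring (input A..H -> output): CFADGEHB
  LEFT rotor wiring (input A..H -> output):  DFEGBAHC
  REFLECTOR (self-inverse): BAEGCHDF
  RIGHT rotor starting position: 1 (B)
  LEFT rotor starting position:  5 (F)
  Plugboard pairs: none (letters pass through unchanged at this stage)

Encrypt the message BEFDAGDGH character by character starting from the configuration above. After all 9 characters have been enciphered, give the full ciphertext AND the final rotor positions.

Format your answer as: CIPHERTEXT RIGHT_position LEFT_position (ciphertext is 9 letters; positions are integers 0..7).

Char 1 ('B'): step: R->2, L=5; B->plug->B->R->B->L->C->refl->E->L'->H->R'->F->plug->F
Char 2 ('E'): step: R->3, L=5; E->plug->E->R->G->L->B->refl->A->L'->E->R'->D->plug->D
Char 3 ('F'): step: R->4, L=5; F->plug->F->R->B->L->C->refl->E->L'->H->R'->H->plug->H
Char 4 ('D'): step: R->5, L=5; D->plug->D->R->F->L->H->refl->F->L'->C->R'->B->plug->B
Char 5 ('A'): step: R->6, L=5; A->plug->A->R->B->L->C->refl->E->L'->H->R'->D->plug->D
Char 6 ('G'): step: R->7, L=5; G->plug->G->R->F->L->H->refl->F->L'->C->R'->A->plug->A
Char 7 ('D'): step: R->0, L->6 (L advanced); D->plug->D->R->D->L->H->refl->F->L'->C->R'->A->plug->A
Char 8 ('G'): step: R->1, L=6; G->plug->G->R->A->L->B->refl->A->L'->F->R'->D->plug->D
Char 9 ('H'): step: R->2, L=6; H->plug->H->R->D->L->H->refl->F->L'->C->R'->D->plug->D
Final: ciphertext=FDHBDAADD, RIGHT=2, LEFT=6

Answer: FDHBDAADD 2 6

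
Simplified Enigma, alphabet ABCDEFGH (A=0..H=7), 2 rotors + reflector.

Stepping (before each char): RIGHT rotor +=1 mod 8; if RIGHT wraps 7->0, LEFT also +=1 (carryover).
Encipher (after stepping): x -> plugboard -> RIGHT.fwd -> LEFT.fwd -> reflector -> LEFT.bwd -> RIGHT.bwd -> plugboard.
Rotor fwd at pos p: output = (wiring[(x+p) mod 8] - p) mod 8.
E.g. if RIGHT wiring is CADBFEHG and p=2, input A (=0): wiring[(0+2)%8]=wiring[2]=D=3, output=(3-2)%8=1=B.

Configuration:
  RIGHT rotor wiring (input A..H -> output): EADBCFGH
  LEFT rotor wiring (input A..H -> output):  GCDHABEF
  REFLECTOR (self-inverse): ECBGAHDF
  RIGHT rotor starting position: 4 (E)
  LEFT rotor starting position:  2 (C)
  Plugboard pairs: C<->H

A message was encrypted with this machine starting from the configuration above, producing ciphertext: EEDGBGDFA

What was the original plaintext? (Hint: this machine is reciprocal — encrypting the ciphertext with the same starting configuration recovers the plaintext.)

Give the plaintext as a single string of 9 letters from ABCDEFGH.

Char 1 ('E'): step: R->5, L=2; E->plug->E->R->D->L->H->refl->F->L'->B->R'->B->plug->B
Char 2 ('E'): step: R->6, L=2; E->plug->E->R->F->L->D->refl->G->L'->C->R'->D->plug->D
Char 3 ('D'): step: R->7, L=2; D->plug->D->R->E->L->C->refl->B->L'->A->R'->A->plug->A
Char 4 ('G'): step: R->0, L->3 (L advanced); G->plug->G->R->G->L->H->refl->F->L'->B->R'->D->plug->D
Char 5 ('B'): step: R->1, L=3; B->plug->B->R->C->L->G->refl->D->L'->F->R'->F->plug->F
Char 6 ('G'): step: R->2, L=3; G->plug->G->R->C->L->G->refl->D->L'->F->R'->F->plug->F
Char 7 ('D'): step: R->3, L=3; D->plug->D->R->D->L->B->refl->C->L'->E->R'->E->plug->E
Char 8 ('F'): step: R->4, L=3; F->plug->F->R->E->L->C->refl->B->L'->D->R'->D->plug->D
Char 9 ('A'): step: R->5, L=3; A->plug->A->R->A->L->E->refl->A->L'->H->R'->D->plug->D

Answer: BDADFFEDD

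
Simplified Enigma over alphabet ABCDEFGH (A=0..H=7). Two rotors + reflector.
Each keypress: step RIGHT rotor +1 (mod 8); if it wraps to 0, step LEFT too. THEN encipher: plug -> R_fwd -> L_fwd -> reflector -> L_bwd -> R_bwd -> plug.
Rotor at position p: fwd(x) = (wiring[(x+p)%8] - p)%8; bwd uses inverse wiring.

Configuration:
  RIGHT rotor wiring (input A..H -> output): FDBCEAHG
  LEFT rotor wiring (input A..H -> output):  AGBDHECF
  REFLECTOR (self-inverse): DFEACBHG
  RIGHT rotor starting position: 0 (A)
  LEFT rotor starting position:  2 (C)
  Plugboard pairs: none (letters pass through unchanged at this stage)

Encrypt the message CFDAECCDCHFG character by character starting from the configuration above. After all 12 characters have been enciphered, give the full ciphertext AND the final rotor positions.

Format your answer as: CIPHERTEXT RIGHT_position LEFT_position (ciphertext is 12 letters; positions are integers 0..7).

Answer: AECHDEFAHFCD 4 3

Derivation:
Char 1 ('C'): step: R->1, L=2; C->plug->C->R->B->L->B->refl->F->L'->C->R'->A->plug->A
Char 2 ('F'): step: R->2, L=2; F->plug->F->R->E->L->A->refl->D->L'->F->R'->E->plug->E
Char 3 ('D'): step: R->3, L=2; D->plug->D->R->E->L->A->refl->D->L'->F->R'->C->plug->C
Char 4 ('A'): step: R->4, L=2; A->plug->A->R->A->L->H->refl->G->L'->G->R'->H->plug->H
Char 5 ('E'): step: R->5, L=2; E->plug->E->R->G->L->G->refl->H->L'->A->R'->D->plug->D
Char 6 ('C'): step: R->6, L=2; C->plug->C->R->H->L->E->refl->C->L'->D->R'->E->plug->E
Char 7 ('C'): step: R->7, L=2; C->plug->C->R->E->L->A->refl->D->L'->F->R'->F->plug->F
Char 8 ('D'): step: R->0, L->3 (L advanced); D->plug->D->R->C->L->B->refl->F->L'->F->R'->A->plug->A
Char 9 ('C'): step: R->1, L=3; C->plug->C->R->B->L->E->refl->C->L'->E->R'->H->plug->H
Char 10 ('H'): step: R->2, L=3; H->plug->H->R->B->L->E->refl->C->L'->E->R'->F->plug->F
Char 11 ('F'): step: R->3, L=3; F->plug->F->R->C->L->B->refl->F->L'->F->R'->C->plug->C
Char 12 ('G'): step: R->4, L=3; G->plug->G->R->F->L->F->refl->B->L'->C->R'->D->plug->D
Final: ciphertext=AECHDEFAHFCD, RIGHT=4, LEFT=3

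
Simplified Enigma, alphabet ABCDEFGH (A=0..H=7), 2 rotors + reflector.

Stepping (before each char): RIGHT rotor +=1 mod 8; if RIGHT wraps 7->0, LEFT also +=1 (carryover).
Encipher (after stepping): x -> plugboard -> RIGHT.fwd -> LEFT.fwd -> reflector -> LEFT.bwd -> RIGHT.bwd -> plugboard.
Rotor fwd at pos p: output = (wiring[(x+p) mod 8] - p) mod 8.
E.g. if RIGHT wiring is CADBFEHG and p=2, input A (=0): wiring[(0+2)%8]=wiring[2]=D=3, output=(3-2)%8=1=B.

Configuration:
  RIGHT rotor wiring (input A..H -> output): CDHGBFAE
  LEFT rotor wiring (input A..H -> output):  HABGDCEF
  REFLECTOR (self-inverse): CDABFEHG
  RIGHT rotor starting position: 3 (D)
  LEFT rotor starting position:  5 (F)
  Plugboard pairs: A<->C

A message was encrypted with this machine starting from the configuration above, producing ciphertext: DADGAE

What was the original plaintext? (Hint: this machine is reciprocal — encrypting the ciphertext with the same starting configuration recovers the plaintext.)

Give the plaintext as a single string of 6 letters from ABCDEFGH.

Char 1 ('D'): step: R->4, L=5; D->plug->D->R->A->L->F->refl->E->L'->F->R'->A->plug->C
Char 2 ('A'): step: R->5, L=5; A->plug->C->R->H->L->G->refl->H->L'->B->R'->G->plug->G
Char 3 ('D'): step: R->6, L=5; D->plug->D->R->F->L->E->refl->F->L'->A->R'->F->plug->F
Char 4 ('G'): step: R->7, L=5; G->plug->G->R->G->L->B->refl->D->L'->E->R'->C->plug->A
Char 5 ('A'): step: R->0, L->6 (L advanced); A->plug->C->R->H->L->E->refl->F->L'->G->R'->D->plug->D
Char 6 ('E'): step: R->1, L=6; E->plug->E->R->E->L->D->refl->B->L'->C->R'->A->plug->C

Answer: CGFADC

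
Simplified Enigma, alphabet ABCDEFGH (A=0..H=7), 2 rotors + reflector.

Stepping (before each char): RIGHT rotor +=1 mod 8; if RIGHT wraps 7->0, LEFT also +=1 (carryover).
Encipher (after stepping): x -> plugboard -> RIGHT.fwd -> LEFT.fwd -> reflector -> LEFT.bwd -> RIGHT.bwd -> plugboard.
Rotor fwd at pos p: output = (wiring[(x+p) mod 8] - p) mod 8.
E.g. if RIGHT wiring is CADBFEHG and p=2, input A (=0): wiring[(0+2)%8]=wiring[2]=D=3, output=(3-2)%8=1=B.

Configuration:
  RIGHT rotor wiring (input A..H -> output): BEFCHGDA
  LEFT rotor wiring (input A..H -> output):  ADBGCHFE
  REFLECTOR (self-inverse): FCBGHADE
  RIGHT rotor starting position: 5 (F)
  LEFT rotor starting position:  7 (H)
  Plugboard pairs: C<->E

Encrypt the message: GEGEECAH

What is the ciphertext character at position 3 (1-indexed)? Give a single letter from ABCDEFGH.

Char 1 ('G'): step: R->6, L=7; G->plug->G->R->B->L->B->refl->C->L'->D->R'->C->plug->E
Char 2 ('E'): step: R->7, L=7; E->plug->C->R->F->L->D->refl->G->L'->H->R'->G->plug->G
Char 3 ('G'): step: R->0, L->0 (L advanced); G->plug->G->R->D->L->G->refl->D->L'->B->R'->A->plug->A

A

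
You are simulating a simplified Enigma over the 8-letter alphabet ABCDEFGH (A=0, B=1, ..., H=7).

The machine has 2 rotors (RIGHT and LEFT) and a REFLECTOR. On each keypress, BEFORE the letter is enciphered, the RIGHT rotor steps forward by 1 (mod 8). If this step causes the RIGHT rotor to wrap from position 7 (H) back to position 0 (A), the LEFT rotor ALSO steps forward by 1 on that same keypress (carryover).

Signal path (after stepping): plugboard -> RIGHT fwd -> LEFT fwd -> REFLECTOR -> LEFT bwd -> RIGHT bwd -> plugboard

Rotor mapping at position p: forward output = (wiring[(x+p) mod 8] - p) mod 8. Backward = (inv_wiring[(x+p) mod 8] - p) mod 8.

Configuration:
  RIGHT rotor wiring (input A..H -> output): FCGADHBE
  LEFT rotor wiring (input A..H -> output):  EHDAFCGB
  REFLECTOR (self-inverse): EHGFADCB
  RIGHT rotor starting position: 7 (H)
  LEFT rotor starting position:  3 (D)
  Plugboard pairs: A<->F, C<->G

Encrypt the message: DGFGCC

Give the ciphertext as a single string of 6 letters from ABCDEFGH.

Char 1 ('D'): step: R->0, L->4 (L advanced); D->plug->D->R->A->L->B->refl->H->L'->G->R'->C->plug->G
Char 2 ('G'): step: R->1, L=4; G->plug->C->R->H->L->E->refl->A->L'->E->R'->H->plug->H
Char 3 ('F'): step: R->2, L=4; F->plug->A->R->E->L->A->refl->E->L'->H->R'->E->plug->E
Char 4 ('G'): step: R->3, L=4; G->plug->C->R->E->L->A->refl->E->L'->H->R'->G->plug->C
Char 5 ('C'): step: R->4, L=4; C->plug->G->R->C->L->C->refl->G->L'->B->R'->E->plug->E
Char 6 ('C'): step: R->5, L=4; C->plug->G->R->D->L->F->refl->D->L'->F->R'->E->plug->E

Answer: GHECEE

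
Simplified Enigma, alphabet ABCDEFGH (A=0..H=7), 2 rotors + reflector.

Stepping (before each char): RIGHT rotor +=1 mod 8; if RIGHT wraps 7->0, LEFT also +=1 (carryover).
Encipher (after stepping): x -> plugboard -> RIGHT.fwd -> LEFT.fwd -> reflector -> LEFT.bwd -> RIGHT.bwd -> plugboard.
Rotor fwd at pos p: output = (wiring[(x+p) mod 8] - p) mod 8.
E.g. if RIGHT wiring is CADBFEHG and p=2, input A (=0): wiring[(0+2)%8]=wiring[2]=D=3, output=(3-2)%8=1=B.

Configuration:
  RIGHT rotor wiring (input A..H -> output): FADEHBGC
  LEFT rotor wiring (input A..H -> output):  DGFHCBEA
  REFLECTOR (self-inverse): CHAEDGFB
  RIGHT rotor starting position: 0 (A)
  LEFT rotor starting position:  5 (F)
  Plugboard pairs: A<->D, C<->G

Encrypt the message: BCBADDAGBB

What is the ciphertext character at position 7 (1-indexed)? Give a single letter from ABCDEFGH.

Char 1 ('B'): step: R->1, L=5; B->plug->B->R->C->L->D->refl->E->L'->A->R'->E->plug->E
Char 2 ('C'): step: R->2, L=5; C->plug->G->R->D->L->G->refl->F->L'->H->R'->D->plug->A
Char 3 ('B'): step: R->3, L=5; B->plug->B->R->E->L->B->refl->H->L'->B->R'->A->plug->D
Char 4 ('A'): step: R->4, L=5; A->plug->D->R->G->L->C->refl->A->L'->F->R'->B->plug->B
Char 5 ('D'): step: R->5, L=5; D->plug->A->R->E->L->B->refl->H->L'->B->R'->B->plug->B
Char 6 ('D'): step: R->6, L=5; D->plug->A->R->A->L->E->refl->D->L'->C->R'->D->plug->A
Char 7 ('A'): step: R->7, L=5; A->plug->D->R->E->L->B->refl->H->L'->B->R'->C->plug->G

G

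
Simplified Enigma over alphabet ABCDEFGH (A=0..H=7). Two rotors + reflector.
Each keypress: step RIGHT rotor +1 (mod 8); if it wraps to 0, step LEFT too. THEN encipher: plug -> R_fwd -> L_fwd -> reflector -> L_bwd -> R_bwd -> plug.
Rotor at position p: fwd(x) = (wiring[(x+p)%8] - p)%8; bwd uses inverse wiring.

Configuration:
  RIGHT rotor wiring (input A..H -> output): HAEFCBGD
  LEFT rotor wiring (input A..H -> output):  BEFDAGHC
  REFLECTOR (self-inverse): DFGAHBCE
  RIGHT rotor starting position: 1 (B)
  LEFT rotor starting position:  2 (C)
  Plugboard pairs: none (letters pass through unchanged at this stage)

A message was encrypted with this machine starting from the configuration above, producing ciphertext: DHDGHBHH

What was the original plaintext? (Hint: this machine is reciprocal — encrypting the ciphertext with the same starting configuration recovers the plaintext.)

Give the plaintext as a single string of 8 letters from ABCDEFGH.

Char 1 ('D'): step: R->2, L=2; D->plug->D->R->H->L->C->refl->G->L'->C->R'->A->plug->A
Char 2 ('H'): step: R->3, L=2; H->plug->H->R->B->L->B->refl->F->L'->E->R'->F->plug->F
Char 3 ('D'): step: R->4, L=2; D->plug->D->R->H->L->C->refl->G->L'->C->R'->C->plug->C
Char 4 ('G'): step: R->5, L=2; G->plug->G->R->A->L->D->refl->A->L'->F->R'->H->plug->H
Char 5 ('H'): step: R->6, L=2; H->plug->H->R->D->L->E->refl->H->L'->G->R'->E->plug->E
Char 6 ('B'): step: R->7, L=2; B->plug->B->R->A->L->D->refl->A->L'->F->R'->D->plug->D
Char 7 ('H'): step: R->0, L->3 (L advanced); H->plug->H->R->D->L->E->refl->H->L'->E->R'->C->plug->C
Char 8 ('H'): step: R->1, L=3; H->plug->H->R->G->L->B->refl->F->L'->B->R'->D->plug->D

Answer: AFCHEDCD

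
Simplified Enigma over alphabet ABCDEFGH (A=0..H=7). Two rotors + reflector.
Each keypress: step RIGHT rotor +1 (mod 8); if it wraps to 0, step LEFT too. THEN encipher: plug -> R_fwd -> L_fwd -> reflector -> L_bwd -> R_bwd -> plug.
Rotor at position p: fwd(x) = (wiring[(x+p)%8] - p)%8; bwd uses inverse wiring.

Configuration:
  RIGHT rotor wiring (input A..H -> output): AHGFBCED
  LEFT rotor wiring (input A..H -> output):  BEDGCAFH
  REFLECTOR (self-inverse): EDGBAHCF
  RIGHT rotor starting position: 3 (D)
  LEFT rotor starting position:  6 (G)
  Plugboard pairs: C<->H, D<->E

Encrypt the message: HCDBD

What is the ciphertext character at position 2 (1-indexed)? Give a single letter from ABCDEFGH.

Char 1 ('H'): step: R->4, L=6; H->plug->C->R->A->L->H->refl->F->L'->E->R'->E->plug->D
Char 2 ('C'): step: R->5, L=6; C->plug->H->R->E->L->F->refl->H->L'->A->R'->G->plug->G

G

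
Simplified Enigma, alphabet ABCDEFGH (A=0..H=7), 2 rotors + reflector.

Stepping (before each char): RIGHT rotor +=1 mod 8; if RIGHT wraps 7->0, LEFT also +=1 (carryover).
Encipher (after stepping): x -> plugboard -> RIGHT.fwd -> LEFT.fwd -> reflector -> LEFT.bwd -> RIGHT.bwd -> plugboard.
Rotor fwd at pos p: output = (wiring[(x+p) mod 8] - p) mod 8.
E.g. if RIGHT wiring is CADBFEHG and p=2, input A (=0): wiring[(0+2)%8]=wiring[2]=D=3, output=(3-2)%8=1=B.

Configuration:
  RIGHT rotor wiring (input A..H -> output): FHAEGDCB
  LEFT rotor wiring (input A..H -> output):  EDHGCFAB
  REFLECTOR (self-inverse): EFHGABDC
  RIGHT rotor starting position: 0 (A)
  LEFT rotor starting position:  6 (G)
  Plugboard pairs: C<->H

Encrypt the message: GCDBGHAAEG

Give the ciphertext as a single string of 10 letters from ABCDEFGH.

Char 1 ('G'): step: R->1, L=6; G->plug->G->R->A->L->C->refl->H->L'->H->R'->B->plug->B
Char 2 ('C'): step: R->2, L=6; C->plug->H->R->F->L->A->refl->E->L'->G->R'->A->plug->A
Char 3 ('D'): step: R->3, L=6; D->plug->D->R->H->L->H->refl->C->L'->A->R'->C->plug->H
Char 4 ('B'): step: R->4, L=6; B->plug->B->R->H->L->H->refl->C->L'->A->R'->H->plug->C
Char 5 ('G'): step: R->5, L=6; G->plug->G->R->H->L->H->refl->C->L'->A->R'->D->plug->D
Char 6 ('H'): step: R->6, L=6; H->plug->C->R->H->L->H->refl->C->L'->A->R'->G->plug->G
Char 7 ('A'): step: R->7, L=6; A->plug->A->R->C->L->G->refl->D->L'->B->R'->D->plug->D
Char 8 ('A'): step: R->0, L->7 (L advanced); A->plug->A->R->F->L->D->refl->G->L'->G->R'->E->plug->E
Char 9 ('E'): step: R->1, L=7; E->plug->E->R->C->L->E->refl->A->L'->D->R'->C->plug->H
Char 10 ('G'): step: R->2, L=7; G->plug->G->R->D->L->A->refl->E->L'->C->R'->B->plug->B

Answer: BAHCDGDEHB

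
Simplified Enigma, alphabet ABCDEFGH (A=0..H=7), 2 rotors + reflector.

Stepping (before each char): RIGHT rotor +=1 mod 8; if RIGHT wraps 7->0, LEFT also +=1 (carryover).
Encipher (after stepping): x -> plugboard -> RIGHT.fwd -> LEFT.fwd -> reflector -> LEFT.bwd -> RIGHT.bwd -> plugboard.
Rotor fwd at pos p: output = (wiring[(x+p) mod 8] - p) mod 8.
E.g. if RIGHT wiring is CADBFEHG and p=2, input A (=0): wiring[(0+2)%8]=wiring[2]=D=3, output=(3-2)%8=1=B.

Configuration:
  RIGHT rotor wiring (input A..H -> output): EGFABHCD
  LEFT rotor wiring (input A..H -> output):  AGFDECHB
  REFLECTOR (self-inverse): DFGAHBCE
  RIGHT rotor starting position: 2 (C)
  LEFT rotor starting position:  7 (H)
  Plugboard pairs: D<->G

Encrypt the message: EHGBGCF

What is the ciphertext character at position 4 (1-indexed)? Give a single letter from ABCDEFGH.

Char 1 ('E'): step: R->3, L=7; E->plug->E->R->A->L->C->refl->G->L'->D->R'->G->plug->D
Char 2 ('H'): step: R->4, L=7; H->plug->H->R->E->L->E->refl->H->L'->C->R'->F->plug->F
Char 3 ('G'): step: R->5, L=7; G->plug->D->R->H->L->A->refl->D->L'->G->R'->C->plug->C
Char 4 ('B'): step: R->6, L=7; B->plug->B->R->F->L->F->refl->B->L'->B->R'->H->plug->H

H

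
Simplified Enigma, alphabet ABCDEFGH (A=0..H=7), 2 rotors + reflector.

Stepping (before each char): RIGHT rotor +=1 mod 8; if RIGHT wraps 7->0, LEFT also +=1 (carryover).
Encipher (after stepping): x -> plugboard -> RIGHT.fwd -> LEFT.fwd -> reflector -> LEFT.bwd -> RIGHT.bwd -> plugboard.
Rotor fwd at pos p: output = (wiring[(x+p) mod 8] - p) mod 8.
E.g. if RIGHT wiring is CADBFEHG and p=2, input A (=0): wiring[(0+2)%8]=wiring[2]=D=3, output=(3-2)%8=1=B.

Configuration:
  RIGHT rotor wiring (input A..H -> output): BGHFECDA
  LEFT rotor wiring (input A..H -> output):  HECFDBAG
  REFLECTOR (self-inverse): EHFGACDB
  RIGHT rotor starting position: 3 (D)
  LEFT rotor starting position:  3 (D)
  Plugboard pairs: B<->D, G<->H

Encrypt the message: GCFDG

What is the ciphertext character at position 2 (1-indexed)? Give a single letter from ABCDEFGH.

Char 1 ('G'): step: R->4, L=3; G->plug->H->R->B->L->A->refl->E->L'->F->R'->E->plug->E
Char 2 ('C'): step: R->5, L=3; C->plug->C->R->D->L->F->refl->C->L'->A->R'->G->plug->H

H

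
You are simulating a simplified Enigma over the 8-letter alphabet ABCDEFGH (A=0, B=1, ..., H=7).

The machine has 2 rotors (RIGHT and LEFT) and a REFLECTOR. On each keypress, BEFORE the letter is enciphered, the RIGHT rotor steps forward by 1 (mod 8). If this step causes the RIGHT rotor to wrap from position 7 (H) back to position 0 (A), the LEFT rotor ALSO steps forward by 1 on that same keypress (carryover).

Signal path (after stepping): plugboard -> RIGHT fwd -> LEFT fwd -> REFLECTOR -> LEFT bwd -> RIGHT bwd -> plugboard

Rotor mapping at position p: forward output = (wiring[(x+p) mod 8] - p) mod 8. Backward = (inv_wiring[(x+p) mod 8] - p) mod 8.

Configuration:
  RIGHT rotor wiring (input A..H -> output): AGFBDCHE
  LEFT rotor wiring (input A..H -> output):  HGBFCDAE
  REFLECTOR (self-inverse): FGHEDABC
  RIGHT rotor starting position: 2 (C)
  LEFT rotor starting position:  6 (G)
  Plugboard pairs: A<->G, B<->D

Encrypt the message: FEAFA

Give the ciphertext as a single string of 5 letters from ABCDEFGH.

Char 1 ('F'): step: R->3, L=6; F->plug->F->R->F->L->H->refl->C->L'->A->R'->B->plug->D
Char 2 ('E'): step: R->4, L=6; E->plug->E->R->E->L->D->refl->E->L'->G->R'->B->plug->D
Char 3 ('A'): step: R->5, L=6; A->plug->G->R->E->L->D->refl->E->L'->G->R'->H->plug->H
Char 4 ('F'): step: R->6, L=6; F->plug->F->R->D->L->A->refl->F->L'->H->R'->E->plug->E
Char 5 ('A'): step: R->7, L=6; A->plug->G->R->D->L->A->refl->F->L'->H->R'->C->plug->C

Answer: DDHEC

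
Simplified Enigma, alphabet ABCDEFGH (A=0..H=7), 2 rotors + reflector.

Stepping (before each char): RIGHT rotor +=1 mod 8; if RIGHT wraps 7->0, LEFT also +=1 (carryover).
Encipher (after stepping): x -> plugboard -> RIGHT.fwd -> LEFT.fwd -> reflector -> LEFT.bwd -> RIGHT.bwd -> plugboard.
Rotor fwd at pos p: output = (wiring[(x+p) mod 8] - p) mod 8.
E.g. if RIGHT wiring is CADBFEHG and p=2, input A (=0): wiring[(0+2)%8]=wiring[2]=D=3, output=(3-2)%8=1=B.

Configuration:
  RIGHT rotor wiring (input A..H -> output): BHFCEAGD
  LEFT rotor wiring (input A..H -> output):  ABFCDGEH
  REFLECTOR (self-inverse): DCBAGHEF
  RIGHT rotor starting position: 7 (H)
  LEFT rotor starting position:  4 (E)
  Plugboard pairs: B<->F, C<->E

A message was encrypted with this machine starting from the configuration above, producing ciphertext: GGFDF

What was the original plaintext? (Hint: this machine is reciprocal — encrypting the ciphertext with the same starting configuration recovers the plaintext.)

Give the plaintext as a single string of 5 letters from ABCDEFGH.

Char 1 ('G'): step: R->0, L->5 (L advanced); G->plug->G->R->G->L->F->refl->H->L'->B->R'->A->plug->A
Char 2 ('G'): step: R->1, L=5; G->plug->G->R->C->L->C->refl->B->L'->A->R'->H->plug->H
Char 3 ('F'): step: R->2, L=5; F->plug->B->R->A->L->B->refl->C->L'->C->R'->C->plug->E
Char 4 ('D'): step: R->3, L=5; D->plug->D->R->D->L->D->refl->A->L'->F->R'->C->plug->E
Char 5 ('F'): step: R->4, L=5; F->plug->B->R->E->L->E->refl->G->L'->H->R'->D->plug->D

Answer: AHEED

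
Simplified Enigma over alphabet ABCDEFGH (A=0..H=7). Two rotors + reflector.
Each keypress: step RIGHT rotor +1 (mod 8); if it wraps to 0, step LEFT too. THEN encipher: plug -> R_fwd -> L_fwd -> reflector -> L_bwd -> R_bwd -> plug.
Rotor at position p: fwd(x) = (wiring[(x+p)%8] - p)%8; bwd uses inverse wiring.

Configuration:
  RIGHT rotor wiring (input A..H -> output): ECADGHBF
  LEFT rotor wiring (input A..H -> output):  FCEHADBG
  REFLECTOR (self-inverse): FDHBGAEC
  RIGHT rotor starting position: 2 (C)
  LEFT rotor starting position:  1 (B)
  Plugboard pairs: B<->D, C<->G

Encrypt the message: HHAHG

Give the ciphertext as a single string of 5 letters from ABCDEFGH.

Answer: BABCE

Derivation:
Char 1 ('H'): step: R->3, L=1; H->plug->H->R->F->L->A->refl->F->L'->G->R'->D->plug->B
Char 2 ('H'): step: R->4, L=1; H->plug->H->R->H->L->E->refl->G->L'->C->R'->A->plug->A
Char 3 ('A'): step: R->5, L=1; A->plug->A->R->C->L->G->refl->E->L'->H->R'->D->plug->B
Char 4 ('H'): step: R->6, L=1; H->plug->H->R->B->L->D->refl->B->L'->A->R'->G->plug->C
Char 5 ('G'): step: R->7, L=1; G->plug->C->R->D->L->H->refl->C->L'->E->R'->E->plug->E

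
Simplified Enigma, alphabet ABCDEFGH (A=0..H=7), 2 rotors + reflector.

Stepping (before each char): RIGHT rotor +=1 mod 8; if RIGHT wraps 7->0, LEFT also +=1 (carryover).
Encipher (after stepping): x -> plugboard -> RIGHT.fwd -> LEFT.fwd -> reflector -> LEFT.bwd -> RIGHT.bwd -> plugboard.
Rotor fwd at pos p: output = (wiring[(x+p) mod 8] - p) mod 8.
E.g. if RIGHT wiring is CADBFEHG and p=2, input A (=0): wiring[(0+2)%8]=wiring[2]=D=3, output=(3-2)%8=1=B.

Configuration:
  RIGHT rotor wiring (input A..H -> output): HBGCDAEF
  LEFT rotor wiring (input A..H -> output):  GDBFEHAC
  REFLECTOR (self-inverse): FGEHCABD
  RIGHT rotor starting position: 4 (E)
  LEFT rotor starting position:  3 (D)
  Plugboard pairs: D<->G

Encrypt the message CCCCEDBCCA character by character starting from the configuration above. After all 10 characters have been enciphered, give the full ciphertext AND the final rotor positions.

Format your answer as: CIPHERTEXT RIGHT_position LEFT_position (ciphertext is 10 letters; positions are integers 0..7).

Char 1 ('C'): step: R->5, L=3; C->plug->C->R->A->L->C->refl->E->L'->C->R'->D->plug->G
Char 2 ('C'): step: R->6, L=3; C->plug->C->R->B->L->B->refl->G->L'->H->R'->B->plug->B
Char 3 ('C'): step: R->7, L=3; C->plug->C->R->C->L->E->refl->C->L'->A->R'->B->plug->B
Char 4 ('C'): step: R->0, L->4 (L advanced); C->plug->C->R->G->L->F->refl->A->L'->A->R'->F->plug->F
Char 5 ('E'): step: R->1, L=4; E->plug->E->R->H->L->B->refl->G->L'->D->R'->F->plug->F
Char 6 ('D'): step: R->2, L=4; D->plug->G->R->F->L->H->refl->D->L'->B->R'->C->plug->C
Char 7 ('B'): step: R->3, L=4; B->plug->B->R->A->L->A->refl->F->L'->G->R'->G->plug->D
Char 8 ('C'): step: R->4, L=4; C->plug->C->R->A->L->A->refl->F->L'->G->R'->H->plug->H
Char 9 ('C'): step: R->5, L=4; C->plug->C->R->A->L->A->refl->F->L'->G->R'->H->plug->H
Char 10 ('A'): step: R->6, L=4; A->plug->A->R->G->L->F->refl->A->L'->A->R'->E->plug->E
Final: ciphertext=GBBFFCDHHE, RIGHT=6, LEFT=4

Answer: GBBFFCDHHE 6 4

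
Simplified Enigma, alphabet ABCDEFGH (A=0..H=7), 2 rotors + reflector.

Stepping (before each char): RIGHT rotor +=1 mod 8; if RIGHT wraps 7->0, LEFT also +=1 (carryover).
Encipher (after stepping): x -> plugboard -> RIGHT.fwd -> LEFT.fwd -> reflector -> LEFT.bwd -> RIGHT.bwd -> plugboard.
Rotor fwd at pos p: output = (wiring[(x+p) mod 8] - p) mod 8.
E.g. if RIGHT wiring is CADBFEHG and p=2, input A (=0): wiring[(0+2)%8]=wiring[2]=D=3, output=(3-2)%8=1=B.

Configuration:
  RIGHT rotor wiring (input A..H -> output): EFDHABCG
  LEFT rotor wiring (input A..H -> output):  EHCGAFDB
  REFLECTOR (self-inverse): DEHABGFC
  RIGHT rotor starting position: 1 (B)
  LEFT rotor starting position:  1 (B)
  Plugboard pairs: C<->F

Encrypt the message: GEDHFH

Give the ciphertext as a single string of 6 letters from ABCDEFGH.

Answer: EBEBDB

Derivation:
Char 1 ('G'): step: R->2, L=1; G->plug->G->R->C->L->F->refl->G->L'->A->R'->E->plug->E
Char 2 ('E'): step: R->3, L=1; E->plug->E->R->D->L->H->refl->C->L'->F->R'->B->plug->B
Char 3 ('D'): step: R->4, L=1; D->plug->D->R->C->L->F->refl->G->L'->A->R'->E->plug->E
Char 4 ('H'): step: R->5, L=1; H->plug->H->R->D->L->H->refl->C->L'->F->R'->B->plug->B
Char 5 ('F'): step: R->6, L=1; F->plug->C->R->G->L->A->refl->D->L'->H->R'->D->plug->D
Char 6 ('H'): step: R->7, L=1; H->plug->H->R->D->L->H->refl->C->L'->F->R'->B->plug->B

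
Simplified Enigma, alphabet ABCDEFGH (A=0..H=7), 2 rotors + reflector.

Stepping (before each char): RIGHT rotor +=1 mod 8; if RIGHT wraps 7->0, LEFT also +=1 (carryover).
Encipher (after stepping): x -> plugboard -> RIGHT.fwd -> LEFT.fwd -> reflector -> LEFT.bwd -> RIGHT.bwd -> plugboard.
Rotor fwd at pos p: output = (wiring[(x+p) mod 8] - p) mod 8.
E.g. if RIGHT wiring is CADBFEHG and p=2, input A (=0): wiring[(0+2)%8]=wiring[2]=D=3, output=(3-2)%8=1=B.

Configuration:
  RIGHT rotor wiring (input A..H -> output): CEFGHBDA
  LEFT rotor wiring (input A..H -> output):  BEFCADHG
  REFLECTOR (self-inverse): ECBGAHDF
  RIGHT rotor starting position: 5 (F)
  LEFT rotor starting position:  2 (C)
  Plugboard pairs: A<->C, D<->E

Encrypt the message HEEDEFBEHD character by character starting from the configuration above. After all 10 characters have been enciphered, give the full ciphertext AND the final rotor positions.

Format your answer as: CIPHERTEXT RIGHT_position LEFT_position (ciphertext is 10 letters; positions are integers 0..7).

Char 1 ('H'): step: R->6, L=2; H->plug->H->R->D->L->B->refl->C->L'->H->R'->E->plug->D
Char 2 ('E'): step: R->7, L=2; E->plug->D->R->G->L->H->refl->F->L'->E->R'->H->plug->H
Char 3 ('E'): step: R->0, L->3 (L advanced); E->plug->D->R->G->L->B->refl->C->L'->H->R'->E->plug->D
Char 4 ('D'): step: R->1, L=3; D->plug->E->R->A->L->H->refl->F->L'->B->R'->H->plug->H
Char 5 ('E'): step: R->2, L=3; E->plug->D->R->H->L->C->refl->B->L'->G->R'->F->plug->F
Char 6 ('F'): step: R->3, L=3; F->plug->F->R->H->L->C->refl->B->L'->G->R'->C->plug->A
Char 7 ('B'): step: R->4, L=3; B->plug->B->R->F->L->G->refl->D->L'->E->R'->D->plug->E
Char 8 ('E'): step: R->5, L=3; E->plug->D->R->F->L->G->refl->D->L'->E->R'->A->plug->C
Char 9 ('H'): step: R->6, L=3; H->plug->H->R->D->L->E->refl->A->L'->C->R'->B->plug->B
Char 10 ('D'): step: R->7, L=3; D->plug->E->R->H->L->C->refl->B->L'->G->R'->D->plug->E
Final: ciphertext=DHDHFAECBE, RIGHT=7, LEFT=3

Answer: DHDHFAECBE 7 3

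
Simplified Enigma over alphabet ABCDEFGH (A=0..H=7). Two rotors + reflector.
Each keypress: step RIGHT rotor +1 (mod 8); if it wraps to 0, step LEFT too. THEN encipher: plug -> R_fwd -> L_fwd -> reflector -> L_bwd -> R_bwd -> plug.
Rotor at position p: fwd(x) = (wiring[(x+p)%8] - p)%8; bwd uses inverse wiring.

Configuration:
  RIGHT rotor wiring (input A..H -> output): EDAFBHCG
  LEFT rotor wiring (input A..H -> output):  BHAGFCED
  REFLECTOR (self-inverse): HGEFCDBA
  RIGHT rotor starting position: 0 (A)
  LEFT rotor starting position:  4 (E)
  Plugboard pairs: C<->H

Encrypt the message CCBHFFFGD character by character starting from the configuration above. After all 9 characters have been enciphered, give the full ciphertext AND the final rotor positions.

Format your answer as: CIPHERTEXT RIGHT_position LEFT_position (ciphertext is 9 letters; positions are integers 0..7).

Answer: AEDFAHCCG 1 5

Derivation:
Char 1 ('C'): step: R->1, L=4; C->plug->H->R->D->L->H->refl->A->L'->C->R'->A->plug->A
Char 2 ('C'): step: R->2, L=4; C->plug->H->R->B->L->G->refl->B->L'->A->R'->E->plug->E
Char 3 ('B'): step: R->3, L=4; B->plug->B->R->G->L->E->refl->C->L'->H->R'->D->plug->D
Char 4 ('H'): step: R->4, L=4; H->plug->C->R->G->L->E->refl->C->L'->H->R'->F->plug->F
Char 5 ('F'): step: R->5, L=4; F->plug->F->R->D->L->H->refl->A->L'->C->R'->A->plug->A
Char 6 ('F'): step: R->6, L=4; F->plug->F->R->H->L->C->refl->E->L'->G->R'->C->plug->H
Char 7 ('F'): step: R->7, L=4; F->plug->F->R->C->L->A->refl->H->L'->D->R'->H->plug->C
Char 8 ('G'): step: R->0, L->5 (L advanced); G->plug->G->R->C->L->G->refl->B->L'->G->R'->H->plug->C
Char 9 ('D'): step: R->1, L=5; D->plug->D->R->A->L->F->refl->D->L'->F->R'->G->plug->G
Final: ciphertext=AEDFAHCCG, RIGHT=1, LEFT=5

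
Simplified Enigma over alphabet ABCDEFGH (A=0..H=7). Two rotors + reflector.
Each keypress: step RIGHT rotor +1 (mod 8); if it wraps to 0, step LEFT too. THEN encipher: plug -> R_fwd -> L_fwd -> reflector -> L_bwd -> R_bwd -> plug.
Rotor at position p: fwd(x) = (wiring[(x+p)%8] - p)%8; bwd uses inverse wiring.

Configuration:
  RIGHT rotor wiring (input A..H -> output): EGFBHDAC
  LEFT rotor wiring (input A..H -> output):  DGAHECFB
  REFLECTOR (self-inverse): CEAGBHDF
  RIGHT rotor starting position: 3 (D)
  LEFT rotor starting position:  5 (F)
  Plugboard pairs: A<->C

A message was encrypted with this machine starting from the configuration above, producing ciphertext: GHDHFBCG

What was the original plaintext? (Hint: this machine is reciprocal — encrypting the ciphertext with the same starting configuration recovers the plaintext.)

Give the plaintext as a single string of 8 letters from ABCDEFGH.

Answer: DGEDCHHB

Derivation:
Char 1 ('G'): step: R->4, L=5; G->plug->G->R->B->L->A->refl->C->L'->G->R'->D->plug->D
Char 2 ('H'): step: R->5, L=5; H->plug->H->R->C->L->E->refl->B->L'->E->R'->G->plug->G
Char 3 ('D'): step: R->6, L=5; D->plug->D->R->A->L->F->refl->H->L'->H->R'->E->plug->E
Char 4 ('H'): step: R->7, L=5; H->plug->H->R->B->L->A->refl->C->L'->G->R'->D->plug->D
Char 5 ('F'): step: R->0, L->6 (L advanced); F->plug->F->R->D->L->A->refl->C->L'->E->R'->A->plug->C
Char 6 ('B'): step: R->1, L=6; B->plug->B->R->E->L->C->refl->A->L'->D->R'->H->plug->H
Char 7 ('C'): step: R->2, L=6; C->plug->A->R->D->L->A->refl->C->L'->E->R'->H->plug->H
Char 8 ('G'): step: R->3, L=6; G->plug->G->R->D->L->A->refl->C->L'->E->R'->B->plug->B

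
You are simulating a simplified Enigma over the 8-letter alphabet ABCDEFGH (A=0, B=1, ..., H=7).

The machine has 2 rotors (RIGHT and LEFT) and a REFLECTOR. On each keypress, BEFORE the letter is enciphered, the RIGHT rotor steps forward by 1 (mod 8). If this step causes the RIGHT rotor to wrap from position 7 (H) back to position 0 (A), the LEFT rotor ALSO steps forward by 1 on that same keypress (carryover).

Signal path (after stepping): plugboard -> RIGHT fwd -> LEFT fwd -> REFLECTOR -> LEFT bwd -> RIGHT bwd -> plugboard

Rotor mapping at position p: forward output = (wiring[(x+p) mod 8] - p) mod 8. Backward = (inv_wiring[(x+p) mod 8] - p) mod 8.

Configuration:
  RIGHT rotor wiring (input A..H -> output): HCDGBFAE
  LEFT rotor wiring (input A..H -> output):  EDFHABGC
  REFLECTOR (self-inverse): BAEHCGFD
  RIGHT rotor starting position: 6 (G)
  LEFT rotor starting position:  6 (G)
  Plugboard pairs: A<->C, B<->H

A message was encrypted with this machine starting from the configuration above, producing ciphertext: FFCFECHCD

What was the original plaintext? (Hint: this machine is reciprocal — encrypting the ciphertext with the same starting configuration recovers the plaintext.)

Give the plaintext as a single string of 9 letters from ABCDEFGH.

Answer: ABGECAGHC

Derivation:
Char 1 ('F'): step: R->7, L=6; F->plug->F->R->C->L->G->refl->F->L'->D->R'->C->plug->A
Char 2 ('F'): step: R->0, L->7 (L advanced); F->plug->F->R->F->L->B->refl->A->L'->E->R'->H->plug->B
Char 3 ('C'): step: R->1, L=7; C->plug->A->R->B->L->F->refl->G->L'->D->R'->G->plug->G
Char 4 ('F'): step: R->2, L=7; F->plug->F->R->C->L->E->refl->C->L'->G->R'->E->plug->E
Char 5 ('E'): step: R->3, L=7; E->plug->E->R->B->L->F->refl->G->L'->D->R'->A->plug->C
Char 6 ('C'): step: R->4, L=7; C->plug->A->R->F->L->B->refl->A->L'->E->R'->C->plug->A
Char 7 ('H'): step: R->5, L=7; H->plug->B->R->D->L->G->refl->F->L'->B->R'->G->plug->G
Char 8 ('C'): step: R->6, L=7; C->plug->A->R->C->L->E->refl->C->L'->G->R'->B->plug->H
Char 9 ('D'): step: R->7, L=7; D->plug->D->R->E->L->A->refl->B->L'->F->R'->A->plug->C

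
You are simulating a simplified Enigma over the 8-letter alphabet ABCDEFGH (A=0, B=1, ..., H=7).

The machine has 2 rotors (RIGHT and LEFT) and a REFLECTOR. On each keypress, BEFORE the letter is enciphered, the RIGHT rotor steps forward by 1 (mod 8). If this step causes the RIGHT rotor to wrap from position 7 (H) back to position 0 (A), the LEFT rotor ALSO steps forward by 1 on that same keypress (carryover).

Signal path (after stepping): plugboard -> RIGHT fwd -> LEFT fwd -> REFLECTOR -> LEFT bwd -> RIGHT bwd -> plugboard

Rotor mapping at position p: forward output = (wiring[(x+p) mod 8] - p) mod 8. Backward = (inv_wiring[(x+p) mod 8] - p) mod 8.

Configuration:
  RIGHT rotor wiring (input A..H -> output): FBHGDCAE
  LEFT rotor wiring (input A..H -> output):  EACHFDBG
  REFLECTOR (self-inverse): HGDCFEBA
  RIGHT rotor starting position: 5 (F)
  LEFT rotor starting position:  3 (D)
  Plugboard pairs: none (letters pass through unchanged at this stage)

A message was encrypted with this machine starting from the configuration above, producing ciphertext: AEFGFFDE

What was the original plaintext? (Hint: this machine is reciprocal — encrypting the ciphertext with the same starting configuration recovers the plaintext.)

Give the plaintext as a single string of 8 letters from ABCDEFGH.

Char 1 ('A'): step: R->6, L=3; A->plug->A->R->C->L->A->refl->H->L'->H->R'->C->plug->C
Char 2 ('E'): step: R->7, L=3; E->plug->E->R->H->L->H->refl->A->L'->C->R'->C->plug->C
Char 3 ('F'): step: R->0, L->4 (L advanced); F->plug->F->R->C->L->F->refl->E->L'->F->R'->A->plug->A
Char 4 ('G'): step: R->1, L=4; G->plug->G->R->D->L->C->refl->D->L'->H->R'->F->plug->F
Char 5 ('F'): step: R->2, L=4; F->plug->F->R->C->L->F->refl->E->L'->F->R'->A->plug->A
Char 6 ('F'): step: R->3, L=4; F->plug->F->R->C->L->F->refl->E->L'->F->R'->D->plug->D
Char 7 ('D'): step: R->4, L=4; D->plug->D->R->A->L->B->refl->G->L'->G->R'->B->plug->B
Char 8 ('E'): step: R->5, L=4; E->plug->E->R->E->L->A->refl->H->L'->B->R'->G->plug->G

Answer: CCAFADBG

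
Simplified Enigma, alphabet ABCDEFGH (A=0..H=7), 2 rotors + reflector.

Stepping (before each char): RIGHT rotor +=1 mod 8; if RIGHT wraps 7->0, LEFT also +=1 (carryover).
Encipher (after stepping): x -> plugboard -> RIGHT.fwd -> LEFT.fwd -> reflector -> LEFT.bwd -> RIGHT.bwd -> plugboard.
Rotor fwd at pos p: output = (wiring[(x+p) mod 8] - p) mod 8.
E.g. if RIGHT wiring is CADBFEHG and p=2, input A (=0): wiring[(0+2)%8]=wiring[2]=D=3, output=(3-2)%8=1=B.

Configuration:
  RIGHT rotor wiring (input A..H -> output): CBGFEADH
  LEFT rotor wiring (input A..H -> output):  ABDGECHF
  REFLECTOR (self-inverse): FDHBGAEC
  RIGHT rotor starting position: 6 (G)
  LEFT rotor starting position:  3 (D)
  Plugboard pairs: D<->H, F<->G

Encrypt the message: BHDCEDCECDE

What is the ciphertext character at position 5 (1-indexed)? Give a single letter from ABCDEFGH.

Char 1 ('B'): step: R->7, L=3; B->plug->B->R->D->L->E->refl->G->L'->G->R'->E->plug->E
Char 2 ('H'): step: R->0, L->4 (L advanced); H->plug->D->R->F->L->F->refl->A->L'->A->R'->F->plug->G
Char 3 ('D'): step: R->1, L=4; D->plug->H->R->B->L->G->refl->E->L'->E->R'->C->plug->C
Char 4 ('C'): step: R->2, L=4; C->plug->C->R->C->L->D->refl->B->L'->D->R'->B->plug->B
Char 5 ('E'): step: R->3, L=4; E->plug->E->R->E->L->E->refl->G->L'->B->R'->B->plug->B

B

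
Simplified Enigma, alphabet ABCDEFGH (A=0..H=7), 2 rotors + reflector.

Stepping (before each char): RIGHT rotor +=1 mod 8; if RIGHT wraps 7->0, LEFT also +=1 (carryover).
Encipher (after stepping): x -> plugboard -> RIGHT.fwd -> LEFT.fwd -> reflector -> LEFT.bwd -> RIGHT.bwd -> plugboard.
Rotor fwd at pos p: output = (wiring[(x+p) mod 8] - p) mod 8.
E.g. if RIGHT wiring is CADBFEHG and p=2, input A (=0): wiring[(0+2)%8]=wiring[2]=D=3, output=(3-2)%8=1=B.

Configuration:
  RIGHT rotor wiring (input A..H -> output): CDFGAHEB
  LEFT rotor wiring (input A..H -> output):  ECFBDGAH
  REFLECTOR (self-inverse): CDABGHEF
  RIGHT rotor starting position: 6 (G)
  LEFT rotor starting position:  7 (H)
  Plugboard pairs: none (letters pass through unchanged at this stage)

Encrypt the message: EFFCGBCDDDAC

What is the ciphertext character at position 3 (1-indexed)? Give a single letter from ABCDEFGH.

Char 1 ('E'): step: R->7, L=7; E->plug->E->R->H->L->B->refl->D->L'->C->R'->A->plug->A
Char 2 ('F'): step: R->0, L->0 (L advanced); F->plug->F->R->H->L->H->refl->F->L'->C->R'->A->plug->A
Char 3 ('F'): step: R->1, L=0; F->plug->F->R->D->L->B->refl->D->L'->E->R'->B->plug->B

B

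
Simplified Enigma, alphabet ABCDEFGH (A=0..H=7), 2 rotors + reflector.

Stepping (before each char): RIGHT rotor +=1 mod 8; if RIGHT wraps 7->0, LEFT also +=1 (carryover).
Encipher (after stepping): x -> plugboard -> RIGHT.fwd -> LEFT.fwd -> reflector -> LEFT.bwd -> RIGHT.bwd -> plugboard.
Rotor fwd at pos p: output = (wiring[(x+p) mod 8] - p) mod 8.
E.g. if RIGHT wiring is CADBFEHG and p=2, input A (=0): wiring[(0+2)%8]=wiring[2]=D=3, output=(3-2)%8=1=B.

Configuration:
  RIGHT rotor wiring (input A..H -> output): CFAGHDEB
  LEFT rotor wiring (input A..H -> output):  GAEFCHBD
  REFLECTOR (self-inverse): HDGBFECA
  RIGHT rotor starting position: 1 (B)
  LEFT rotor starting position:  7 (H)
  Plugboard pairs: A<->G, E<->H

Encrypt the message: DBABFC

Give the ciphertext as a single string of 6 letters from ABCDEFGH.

Char 1 ('D'): step: R->2, L=7; D->plug->D->R->B->L->H->refl->A->L'->G->R'->A->plug->G
Char 2 ('B'): step: R->3, L=7; B->plug->B->R->E->L->G->refl->C->L'->H->R'->F->plug->F
Char 3 ('A'): step: R->4, L=7; A->plug->G->R->E->L->G->refl->C->L'->H->R'->B->plug->B
Char 4 ('B'): step: R->5, L=7; B->plug->B->R->H->L->C->refl->G->L'->E->R'->C->plug->C
Char 5 ('F'): step: R->6, L=7; F->plug->F->R->A->L->E->refl->F->L'->D->R'->B->plug->B
Char 6 ('C'): step: R->7, L=7; C->plug->C->R->G->L->A->refl->H->L'->B->R'->D->plug->D

Answer: GFBCBD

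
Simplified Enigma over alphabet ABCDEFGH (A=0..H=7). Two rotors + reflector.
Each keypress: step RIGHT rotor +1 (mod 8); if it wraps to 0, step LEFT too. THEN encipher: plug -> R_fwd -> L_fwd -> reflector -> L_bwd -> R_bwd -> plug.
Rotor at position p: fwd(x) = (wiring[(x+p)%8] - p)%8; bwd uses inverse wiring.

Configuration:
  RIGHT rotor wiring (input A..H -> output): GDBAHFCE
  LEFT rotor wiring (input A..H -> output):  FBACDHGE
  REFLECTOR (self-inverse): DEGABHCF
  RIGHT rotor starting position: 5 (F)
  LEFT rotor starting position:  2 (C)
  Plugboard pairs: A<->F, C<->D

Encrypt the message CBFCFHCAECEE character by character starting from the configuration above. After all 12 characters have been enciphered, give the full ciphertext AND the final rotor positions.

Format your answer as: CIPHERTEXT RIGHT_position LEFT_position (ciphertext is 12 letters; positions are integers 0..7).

Answer: DHAHEFAHGDGC 1 4

Derivation:
Char 1 ('C'): step: R->6, L=2; C->plug->D->R->F->L->C->refl->G->L'->A->R'->C->plug->D
Char 2 ('B'): step: R->7, L=2; B->plug->B->R->H->L->H->refl->F->L'->D->R'->H->plug->H
Char 3 ('F'): step: R->0, L->3 (L advanced); F->plug->A->R->G->L->G->refl->C->L'->F->R'->F->plug->A
Char 4 ('C'): step: R->1, L=3; C->plug->D->R->G->L->G->refl->C->L'->F->R'->H->plug->H
Char 5 ('F'): step: R->2, L=3; F->plug->A->R->H->L->F->refl->H->L'->A->R'->E->plug->E
Char 6 ('H'): step: R->3, L=3; H->plug->H->R->G->L->G->refl->C->L'->F->R'->A->plug->F
Char 7 ('C'): step: R->4, L=3; C->plug->D->R->A->L->H->refl->F->L'->H->R'->F->plug->A
Char 8 ('A'): step: R->5, L=3; A->plug->F->R->E->L->B->refl->E->L'->C->R'->H->plug->H
Char 9 ('E'): step: R->6, L=3; E->plug->E->R->D->L->D->refl->A->L'->B->R'->G->plug->G
Char 10 ('C'): step: R->7, L=3; C->plug->D->R->C->L->E->refl->B->L'->E->R'->C->plug->D
Char 11 ('E'): step: R->0, L->4 (L advanced); E->plug->E->R->H->L->G->refl->C->L'->C->R'->G->plug->G
Char 12 ('E'): step: R->1, L=4; E->plug->E->R->E->L->B->refl->E->L'->G->R'->D->plug->C
Final: ciphertext=DHAHEFAHGDGC, RIGHT=1, LEFT=4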